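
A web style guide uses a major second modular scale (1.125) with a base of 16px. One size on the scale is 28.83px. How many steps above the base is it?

5

1.125ⁿ = 28.83 / 16 = 1.8019
n = ln(1.8019) / ln(1.125) = 0.5888 / 0.1178 ≈ 5.00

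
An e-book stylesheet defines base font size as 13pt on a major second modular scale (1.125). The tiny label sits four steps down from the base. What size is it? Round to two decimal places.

13.0 ÷ 1.125⁴ = 13.0 ÷ 1.60181 ≈ 8.12

8.12pt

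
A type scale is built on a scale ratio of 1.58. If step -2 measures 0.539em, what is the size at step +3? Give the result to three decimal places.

0.539 × 1.58⁵ = 0.539 × 9.84658 ≈ 5.307

5.307em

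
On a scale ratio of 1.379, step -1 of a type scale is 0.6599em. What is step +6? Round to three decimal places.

Moving from step -1 to step +6 is 7 steps up, so multiply by r⁷.
0.6599 × 1.379⁷ = 0.6599 × 9.48309 ≈ 6.258

6.258em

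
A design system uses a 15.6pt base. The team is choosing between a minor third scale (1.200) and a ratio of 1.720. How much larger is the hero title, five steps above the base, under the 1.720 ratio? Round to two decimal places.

Minor third: 15.6 × 1.200⁵ = 38.8178pt
At 1.720: 15.6 × 1.720⁵ = 234.8372pt
Difference: 234.8372 − 38.8178 = 196.0194pt

196.02pt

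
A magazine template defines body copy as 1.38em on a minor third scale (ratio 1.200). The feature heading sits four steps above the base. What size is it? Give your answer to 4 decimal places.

1.38 × 1.200⁴ = 1.38 × 2.07360 ≈ 2.8616

2.8616em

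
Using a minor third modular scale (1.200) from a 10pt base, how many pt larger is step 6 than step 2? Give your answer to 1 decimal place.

15.5pt

Step 2: 10.0 × 1.200² = 14.400pt
Step 6: 10.0 × 1.200⁶ = 29.860pt
Difference: 29.860 − 14.400 = 15.460pt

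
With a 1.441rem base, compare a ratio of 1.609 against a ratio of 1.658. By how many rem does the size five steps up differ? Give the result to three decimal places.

2.515rem

At 1.609: 1.441 × 1.609⁵ = 15.53976rem
At 1.658: 1.441 × 1.658⁵ = 18.05455rem
Difference: 18.05455 − 15.53976 = 2.51479rem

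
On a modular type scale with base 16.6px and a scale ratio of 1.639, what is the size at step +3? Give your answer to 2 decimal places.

73.09px

Every step multiplies by the scale ratio.
16.6 × 1.639³ = 16.6 × 4.40288 ≈ 73.09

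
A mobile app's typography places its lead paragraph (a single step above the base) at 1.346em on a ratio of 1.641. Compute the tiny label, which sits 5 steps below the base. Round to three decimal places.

1.346 ÷ 1.641⁶ = 1.346 ÷ 19.52772 ≈ 0.069

0.069em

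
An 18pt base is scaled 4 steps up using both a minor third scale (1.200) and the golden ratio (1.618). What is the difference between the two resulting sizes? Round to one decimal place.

86.0pt

Minor third: 18.0 × 1.200⁴ = 37.325pt
Golden ratio: 18.0 × 1.618⁴ = 123.363pt
Difference: 123.363 − 37.325 = 86.038pt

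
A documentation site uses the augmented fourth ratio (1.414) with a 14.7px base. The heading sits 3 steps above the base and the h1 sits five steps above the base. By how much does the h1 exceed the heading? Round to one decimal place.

41.5px

Step 3: 14.7 × 1.414³ = 41.559px
Step 5: 14.7 × 1.414⁵ = 83.093px
Difference: 83.093 − 41.559 = 41.534px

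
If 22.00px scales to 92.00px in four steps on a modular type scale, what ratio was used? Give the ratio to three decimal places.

1.430

r⁴ = 92.00 / 22.00, so r = (92.00/22.00)^(1/4).
r = 4.1818^(1/4) ≈ 1.4300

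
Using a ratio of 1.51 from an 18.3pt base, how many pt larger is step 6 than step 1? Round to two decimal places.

Step 1: 18.3 × 1.51 = 27.6330pt
Step 6: 18.3 × 1.51⁶ = 216.9266pt
Difference: 216.9266 − 27.6330 = 189.2936pt

189.29pt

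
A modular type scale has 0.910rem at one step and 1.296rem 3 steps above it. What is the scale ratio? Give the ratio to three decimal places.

1.125

r³ = 1.296 / 0.910, so r = (1.296/0.910)^(1/3).
r = 1.4242^(1/3) ≈ 1.1251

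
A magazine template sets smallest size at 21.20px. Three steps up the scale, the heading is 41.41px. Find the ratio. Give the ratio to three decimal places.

The ratio satisfies 21.20 × r³ = 41.41, so r = (41.41 / 21.20)^(1/3).
r = 1.9533^(1/3) ≈ 1.2500

1.250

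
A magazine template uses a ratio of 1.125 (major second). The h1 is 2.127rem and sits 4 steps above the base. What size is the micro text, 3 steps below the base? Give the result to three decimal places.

2.127 ÷ 1.125⁷ = 2.127 ÷ 2.28070 ≈ 0.933

0.933rem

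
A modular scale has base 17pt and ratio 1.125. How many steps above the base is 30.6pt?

1.125ⁿ = 30.6 / 17 = 1.8000
n = ln(1.8000) / ln(1.125) = 0.5878 / 0.1178 ≈ 4.99

5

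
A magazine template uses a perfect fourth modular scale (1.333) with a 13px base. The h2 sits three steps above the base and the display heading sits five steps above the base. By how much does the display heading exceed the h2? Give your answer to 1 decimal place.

Step 3: 13.0 × 1.333³ = 30.792px
Step 5: 13.0 × 1.333⁵ = 54.713px
Difference: 54.713 − 30.792 = 23.921px

23.9px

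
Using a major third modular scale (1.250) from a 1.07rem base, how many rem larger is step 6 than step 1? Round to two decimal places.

Step 1: 1.07 × 1.250 = 1.3375rem
Step 6: 1.07 × 1.250⁶ = 4.0817rem
Difference: 4.0817 − 1.3375 = 2.7442rem

2.74rem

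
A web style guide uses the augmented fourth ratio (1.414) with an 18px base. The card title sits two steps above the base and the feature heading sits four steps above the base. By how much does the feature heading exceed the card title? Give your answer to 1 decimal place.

Step 2: 18.0 × 1.414² = 35.989px
Step 4: 18.0 × 1.414⁴ = 71.957px
Difference: 71.957 − 35.989 = 35.968px

36.0px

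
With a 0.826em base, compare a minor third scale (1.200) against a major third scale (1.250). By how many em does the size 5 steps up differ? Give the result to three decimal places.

0.465em

Minor third: 0.826 × 1.200⁵ = 2.05535em
Major third: 0.826 × 1.250⁵ = 2.52075em
Difference: 2.52075 − 2.05535 = 0.46540em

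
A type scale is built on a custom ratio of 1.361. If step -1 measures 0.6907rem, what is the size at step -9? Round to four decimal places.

0.0587rem

The gap is -9 − (-1) = -8 steps, so the factor is 1.361^-8.
0.6907 ÷ 1.361⁸ = 0.6907 ÷ 11.77240 ≈ 0.0587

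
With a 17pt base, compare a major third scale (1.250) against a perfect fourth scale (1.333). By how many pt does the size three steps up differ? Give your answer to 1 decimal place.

Major third: 17.0 × 1.250³ = 33.203pt
Perfect fourth: 17.0 × 1.333³ = 40.266pt
Difference: 40.266 − 33.203 = 7.063pt

7.1pt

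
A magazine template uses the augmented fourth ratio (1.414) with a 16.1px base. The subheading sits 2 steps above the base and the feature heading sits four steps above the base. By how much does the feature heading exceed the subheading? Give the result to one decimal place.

Step 2: 16.1 × 1.414² = 32.190px
Step 4: 16.1 × 1.414⁴ = 64.361px
Difference: 64.361 − 32.190 = 32.171px

32.2px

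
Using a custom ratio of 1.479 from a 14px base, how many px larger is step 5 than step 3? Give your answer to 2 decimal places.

Step 3: 14.0 × 1.479³ = 45.2932px
Step 5: 14.0 × 1.479⁵ = 99.0761px
Difference: 99.0761 − 45.2932 = 53.7829px

53.78px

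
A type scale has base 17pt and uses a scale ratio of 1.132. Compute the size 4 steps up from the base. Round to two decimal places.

27.91pt

Each step on a modular scale multiplies by the ratio, so the size n steps from the base is base × ratioⁿ.
17.0 × 1.132⁴ = 17.0 × 1.64205 ≈ 27.91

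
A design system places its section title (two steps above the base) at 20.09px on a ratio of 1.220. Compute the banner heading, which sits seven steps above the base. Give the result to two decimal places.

54.30px

20.09 × 1.220⁵ = 20.09 × 2.70271 ≈ 54.297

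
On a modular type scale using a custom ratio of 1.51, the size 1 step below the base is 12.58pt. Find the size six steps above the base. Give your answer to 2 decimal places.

12.58 × 1.51⁷ = 12.58 × 17.89941 ≈ 225.175

225.17pt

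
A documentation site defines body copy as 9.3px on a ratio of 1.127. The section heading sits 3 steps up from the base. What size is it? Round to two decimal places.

A modular type scale is a geometric sequence: sizeₙ = base × rⁿ.
9.3 × 1.127³ = 9.3 × 1.43144 ≈ 13.31

13.31px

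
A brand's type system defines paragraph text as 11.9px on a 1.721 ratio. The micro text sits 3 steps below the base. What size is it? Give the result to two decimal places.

2.33px

A modular type scale is a geometric sequence: sizeₙ = base × rⁿ.
11.9 ÷ 1.721³ = 11.9 ÷ 5.09733 ≈ 2.33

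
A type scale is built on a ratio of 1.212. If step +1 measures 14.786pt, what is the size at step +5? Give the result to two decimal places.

The gap is 5 − (1) = 4 steps, so the factor is 1.212^4.
14.786 × 1.212⁴ = 14.786 × 2.15780 ≈ 31.905

31.91pt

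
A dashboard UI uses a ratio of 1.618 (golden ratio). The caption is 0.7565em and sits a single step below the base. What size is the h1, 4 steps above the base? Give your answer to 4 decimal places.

8.3888em

0.7565 × 1.618⁵ = 0.7565 × 11.08901 ≈ 8.3888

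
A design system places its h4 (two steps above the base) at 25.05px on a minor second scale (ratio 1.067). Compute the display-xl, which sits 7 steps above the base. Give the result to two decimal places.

34.64px

25.05 × 1.067⁵ = 25.05 × 1.38300 ≈ 34.644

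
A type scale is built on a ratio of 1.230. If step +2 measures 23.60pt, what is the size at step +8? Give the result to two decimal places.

The gap is 8 − (2) = 6 steps, so the factor is 1.230^6.
23.60 × 1.230⁶ = 23.60 × 3.46283 ≈ 81.723

81.72pt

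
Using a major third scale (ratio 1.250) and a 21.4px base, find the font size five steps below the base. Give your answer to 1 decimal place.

21.4 ÷ 1.250⁵ = 21.4 ÷ 3.05176 ≈ 7.01

7.0px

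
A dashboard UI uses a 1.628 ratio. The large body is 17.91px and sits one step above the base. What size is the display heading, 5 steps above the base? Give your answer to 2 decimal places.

125.81px

The gap is 5 − (1) = 4 steps, so the factor is 1.628^4.
17.91 × 1.628⁴ = 17.91 × 7.02454 ≈ 125.809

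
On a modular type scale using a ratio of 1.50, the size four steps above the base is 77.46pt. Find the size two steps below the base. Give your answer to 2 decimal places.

6.80pt

77.46 ÷ 1.50⁶ = 77.46 ÷ 11.39062 ≈ 6.800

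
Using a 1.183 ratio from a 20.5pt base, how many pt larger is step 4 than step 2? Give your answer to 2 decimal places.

Step 2: 20.5 × 1.183² = 28.6895pt
Step 4: 20.5 × 1.183⁴ = 40.1507pt
Difference: 40.1507 − 28.6895 = 11.4612pt

11.46pt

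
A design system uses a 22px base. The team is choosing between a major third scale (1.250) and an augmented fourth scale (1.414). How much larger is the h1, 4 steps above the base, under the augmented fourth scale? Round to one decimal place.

34.2px

Major third: 22.0 × 1.250⁴ = 53.711px
Augmented fourth: 22.0 × 1.414⁴ = 87.947px
Difference: 87.947 − 53.711 = 34.236px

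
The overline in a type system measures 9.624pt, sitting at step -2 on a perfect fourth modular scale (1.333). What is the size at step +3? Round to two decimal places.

9.624 × 1.333⁵ = 9.624 × 4.20873 ≈ 40.505

40.50pt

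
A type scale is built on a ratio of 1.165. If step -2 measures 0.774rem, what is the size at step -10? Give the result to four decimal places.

0.2281rem

Moving from step -2 to step -10 is 8 steps down, so divide by r⁸.
0.774 ÷ 1.165⁸ = 0.774 ÷ 3.39318 ≈ 0.2281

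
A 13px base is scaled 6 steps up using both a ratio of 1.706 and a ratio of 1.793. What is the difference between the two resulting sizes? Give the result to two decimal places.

111.45px

At 1.706: 13.0 × 1.706⁶ = 320.4922px
At 1.793: 13.0 × 1.793⁶ = 431.9417px
Difference: 431.9417 − 320.4922 = 111.4495px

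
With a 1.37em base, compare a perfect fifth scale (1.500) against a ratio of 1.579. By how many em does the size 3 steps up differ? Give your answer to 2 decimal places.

Perfect fifth: 1.37 × 1.500³ = 4.6238em
At 1.579: 1.37 × 1.579³ = 5.3935em
Difference: 5.3935 − 4.6238 = 0.7697em

0.77em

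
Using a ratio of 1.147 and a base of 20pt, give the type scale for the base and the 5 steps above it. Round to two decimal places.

Step 0: 20pt
Step 1: 20.0 × 1.147 = 22.94
Step 2: 20.0 × 1.147² = 26.31
Step 3: 20.0 × 1.147³ = 30.18
Step 4: 20.0 × 1.147⁴ = 34.62
Step 5: 20.0 × 1.147⁵ = 39.71

20.00pt, 22.94pt, 26.31pt, 30.18pt, 34.62pt, 39.71pt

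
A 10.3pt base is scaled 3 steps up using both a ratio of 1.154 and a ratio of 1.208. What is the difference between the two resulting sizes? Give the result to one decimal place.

2.3pt

At 1.154: 10.3 × 1.154³ = 15.829pt
At 1.208: 10.3 × 1.208³ = 18.157pt
Difference: 18.157 − 15.829 = 2.328pt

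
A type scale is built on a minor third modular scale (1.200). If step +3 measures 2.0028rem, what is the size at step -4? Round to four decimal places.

The gap is -4 − (3) = -7 steps, so the factor is 1.200^-7.
2.0028 ÷ 1.200⁷ = 2.0028 ÷ 3.58318 ≈ 0.5589

0.5589rem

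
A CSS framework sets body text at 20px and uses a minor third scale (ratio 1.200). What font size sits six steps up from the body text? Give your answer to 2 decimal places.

Each step on a modular scale multiplies by the ratio, so the size n steps from the base is base × ratioⁿ.
20.0 × 1.200⁶ = 20.0 × 2.98598 ≈ 59.72

59.72px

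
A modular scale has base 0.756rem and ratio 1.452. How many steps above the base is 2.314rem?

1.452ⁿ = 2.314 / 0.756 = 3.0608
n = ln(3.0608) / ln(1.452) = 1.1187 / 0.3729 ≈ 3.00

3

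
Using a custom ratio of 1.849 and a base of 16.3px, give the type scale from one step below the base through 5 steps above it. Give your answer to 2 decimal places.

Step -1: 16.3 ÷ 1.849 = 8.82
Step 0: 16.3px
Step 1: 16.3 × 1.849 = 30.14
Step 2: 16.3 × 1.849² = 55.73
Step 3: 16.3 × 1.849³ = 103.04
Step 4: 16.3 × 1.849⁴ = 190.52
Step 5: 16.3 × 1.849⁵ = 352.27

8.82px, 16.30px, 30.14px, 55.73px, 103.04px, 190.52px, 352.27px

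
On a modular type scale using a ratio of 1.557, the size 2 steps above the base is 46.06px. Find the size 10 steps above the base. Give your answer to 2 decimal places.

1590.86px

The gap is 10 − (2) = 8 steps, so the factor is 1.557^8.
46.06 × 1.557⁸ = 46.06 × 34.53893 ≈ 1590.863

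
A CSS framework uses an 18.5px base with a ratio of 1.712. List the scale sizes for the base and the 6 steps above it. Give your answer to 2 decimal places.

18.50px, 31.67px, 54.22px, 92.83px, 158.92px, 272.08px, 465.79px

Step 0: 18.5px
Step 1: 18.5 × 1.712 = 31.67
Step 2: 18.5 × 1.712² = 54.22
Step 3: 18.5 × 1.712³ = 92.83
Step 4: 18.5 × 1.712⁴ = 158.92
Step 5: 18.5 × 1.712⁵ = 272.08
Step 6: 18.5 × 1.712⁶ = 465.79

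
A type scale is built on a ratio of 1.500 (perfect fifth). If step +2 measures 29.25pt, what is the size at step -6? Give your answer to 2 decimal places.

29.25 ÷ 1.500⁸ = 29.25 ÷ 25.62891 ≈ 1.141

1.14pt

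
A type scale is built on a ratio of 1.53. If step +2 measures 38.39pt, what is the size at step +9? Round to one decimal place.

38.39 × 1.53⁷ = 38.39 × 19.62637 ≈ 753.456

753.5pt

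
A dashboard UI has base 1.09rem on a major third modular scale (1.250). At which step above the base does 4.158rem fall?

6

1.250ⁿ = 4.158 / 1.09 = 3.8147
n = ln(3.8147) / ln(1.250) = 1.3389 / 0.2231 ≈ 6.00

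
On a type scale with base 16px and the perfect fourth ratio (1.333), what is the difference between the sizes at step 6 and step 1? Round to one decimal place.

Step 1: 16.0 × 1.333 = 21.328px
Step 6: 16.0 × 1.333⁶ = 89.764px
Difference: 89.764 − 21.328 = 68.436px

68.4px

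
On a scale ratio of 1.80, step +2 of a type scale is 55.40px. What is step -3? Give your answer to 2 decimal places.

2.93px

Moving from step +2 to step -3 is 5 steps down, so divide by r⁵.
55.40 ÷ 1.80⁵ = 55.40 ÷ 18.89568 ≈ 2.932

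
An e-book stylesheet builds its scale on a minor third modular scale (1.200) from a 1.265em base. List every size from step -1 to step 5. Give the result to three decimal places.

Step -1: 1.265 ÷ 1.200 = 1.054
Step 0: 1.265em
Step 1: 1.265 × 1.200 = 1.518
Step 2: 1.265 × 1.200² = 1.822
Step 3: 1.265 × 1.200³ = 2.186
Step 4: 1.265 × 1.200⁴ = 2.623
Step 5: 1.265 × 1.200⁵ = 3.148

1.054em, 1.265em, 1.518em, 1.822em, 2.186em, 2.623em, 3.148em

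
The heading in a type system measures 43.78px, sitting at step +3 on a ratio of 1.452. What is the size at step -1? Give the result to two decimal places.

The gap is -1 − (3) = -4 steps, so the factor is 1.452^-4.
43.78 ÷ 1.452⁴ = 43.78 ÷ 4.44495 ≈ 9.849

9.85px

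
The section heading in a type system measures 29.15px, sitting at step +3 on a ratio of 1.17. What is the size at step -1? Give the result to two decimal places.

29.15 ÷ 1.17⁴ = 29.15 ÷ 1.87389 ≈ 15.556

15.56px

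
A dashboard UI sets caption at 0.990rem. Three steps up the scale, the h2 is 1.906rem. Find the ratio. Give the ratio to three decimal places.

The ratio satisfies 0.990 × r³ = 1.906, so r = (1.906 / 0.990)^(1/3).
r = 1.9253^(1/3) ≈ 1.2440

1.244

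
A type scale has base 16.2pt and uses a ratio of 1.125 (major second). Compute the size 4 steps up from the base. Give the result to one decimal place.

25.9pt

Every step multiplies by the scale ratio.
16.2 × 1.125⁴ = 16.2 × 1.60181 ≈ 25.95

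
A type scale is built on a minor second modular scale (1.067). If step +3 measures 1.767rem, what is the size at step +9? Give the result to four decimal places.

The gap is 9 − (3) = 6 steps, so the factor is 1.067^6.
1.767 × 1.067⁶ = 1.767 × 1.47566 ≈ 2.6075

2.6075rem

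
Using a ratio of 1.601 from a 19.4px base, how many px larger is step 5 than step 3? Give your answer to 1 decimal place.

Step 3: 19.4 × 1.601³ = 79.611px
Step 5: 19.4 × 1.601⁵ = 204.060px
Difference: 204.060 − 79.611 = 124.449px

124.4px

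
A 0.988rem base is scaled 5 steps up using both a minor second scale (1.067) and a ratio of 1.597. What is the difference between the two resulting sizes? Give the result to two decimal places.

8.90rem

Minor second: 0.988 × 1.067⁵ = 1.3664rem
At 1.597: 0.988 × 1.597⁵ = 10.2632rem
Difference: 10.2632 − 1.3664 = 8.8968rem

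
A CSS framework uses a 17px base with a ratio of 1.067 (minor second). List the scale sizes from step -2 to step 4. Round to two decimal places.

Step -2: 17.0 ÷ 1.067² = 14.93
Step -1: 17.0 ÷ 1.067 = 15.93
Step 0: 17px
Step 1: 17.0 × 1.067 = 18.14
Step 2: 17.0 × 1.067² = 19.35
Step 3: 17.0 × 1.067³ = 20.65
Step 4: 17.0 × 1.067⁴ = 22.03

14.93px, 15.93px, 17.00px, 18.14px, 19.35px, 20.65px, 22.03px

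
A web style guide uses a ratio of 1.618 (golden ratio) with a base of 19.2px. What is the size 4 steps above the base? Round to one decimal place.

131.6px

19.2 × 1.618⁴ = 19.2 × 6.85353 ≈ 131.59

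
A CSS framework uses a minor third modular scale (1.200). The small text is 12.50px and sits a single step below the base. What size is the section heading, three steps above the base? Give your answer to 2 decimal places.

The gap is 3 − (-1) = 4 steps, so the factor is 1.200^4.
12.50 × 1.200⁴ = 12.50 × 2.07360 ≈ 25.920

25.92px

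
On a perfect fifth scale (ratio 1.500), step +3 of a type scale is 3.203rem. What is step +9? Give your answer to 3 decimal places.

3.203 × 1.500⁶ = 3.203 × 11.39062 ≈ 36.484

36.484rem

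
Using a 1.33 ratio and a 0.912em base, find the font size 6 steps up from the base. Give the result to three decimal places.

A modular type scale is a geometric sequence: sizeₙ = base × rⁿ.
0.912 × 1.33⁶ = 0.912 × 5.53490 ≈ 5.048

5.048em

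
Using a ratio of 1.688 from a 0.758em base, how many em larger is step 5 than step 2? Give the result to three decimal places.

Step 2: 0.758 × 1.688² = 2.15980em
Step 5: 0.758 × 1.688⁵ = 10.38799em
Difference: 10.38799 − 2.15980 = 8.22819em

8.228em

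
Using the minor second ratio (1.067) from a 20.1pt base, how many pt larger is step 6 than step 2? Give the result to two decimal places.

6.78pt

Step 2: 20.1 × 1.067² = 22.8836pt
Step 6: 20.1 × 1.067⁶ = 29.6608pt
Difference: 29.6608 − 22.8836 = 6.7772pt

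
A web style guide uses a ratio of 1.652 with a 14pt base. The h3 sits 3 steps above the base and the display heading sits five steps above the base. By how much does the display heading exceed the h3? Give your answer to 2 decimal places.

Step 3: 14.0 × 1.652³ = 63.1187pt
Step 5: 14.0 × 1.652⁵ = 172.2575pt
Difference: 172.2575 − 63.1187 = 109.1388pt

109.14pt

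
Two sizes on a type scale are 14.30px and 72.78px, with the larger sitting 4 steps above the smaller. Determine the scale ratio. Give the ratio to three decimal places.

The ratio satisfies 14.30 × r⁴ = 72.78, so r = (72.78 / 14.30)^(1/4).
r = 5.0895^(1/4) ≈ 1.5020

1.502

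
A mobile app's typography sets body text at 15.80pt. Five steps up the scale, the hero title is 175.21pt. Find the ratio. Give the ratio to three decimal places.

1.618

The ratio satisfies 15.80 × r⁵ = 175.21, so r = (175.21 / 15.80)^(1/5).
r = 11.0892^(1/5) ≈ 1.6180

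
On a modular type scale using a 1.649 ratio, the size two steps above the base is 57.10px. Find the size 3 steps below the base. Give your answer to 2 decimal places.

The gap is -3 − (2) = -5 steps, so the factor is 1.649^-5.
57.10 ÷ 1.649⁵ = 57.10 ÷ 12.19280 ≈ 4.683

4.68px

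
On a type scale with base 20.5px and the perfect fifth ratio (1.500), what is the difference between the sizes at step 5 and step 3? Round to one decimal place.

86.5px

Step 3: 20.5 × 1.500³ = 69.188px
Step 5: 20.5 × 1.500⁵ = 155.672px
Difference: 155.672 − 69.188 = 86.484px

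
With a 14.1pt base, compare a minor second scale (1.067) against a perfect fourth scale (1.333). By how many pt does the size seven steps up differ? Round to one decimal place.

83.2pt

Minor second: 14.1 × 1.067⁷ = 22.201pt
Perfect fourth: 14.1 × 1.333⁷ = 105.446pt
Difference: 105.446 − 22.201 = 83.245pt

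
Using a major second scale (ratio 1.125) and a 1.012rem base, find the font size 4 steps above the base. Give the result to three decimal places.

1.621rem

1.012 × 1.125⁴ = 1.012 × 1.60181 ≈ 1.621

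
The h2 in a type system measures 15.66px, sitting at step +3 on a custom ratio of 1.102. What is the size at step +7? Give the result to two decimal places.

23.10px

15.66 × 1.102⁴ = 15.66 × 1.47478 ≈ 23.095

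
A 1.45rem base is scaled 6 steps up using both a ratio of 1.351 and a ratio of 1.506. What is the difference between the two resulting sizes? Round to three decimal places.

At 1.351: 1.45 × 1.351⁶ = 8.81658rem
At 1.506: 1.45 × 1.506⁶ = 16.91679rem
Difference: 16.91679 − 8.81658 = 8.10021rem

8.100rem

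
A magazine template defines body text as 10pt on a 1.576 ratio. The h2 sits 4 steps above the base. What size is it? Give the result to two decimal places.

A modular type scale is a geometric sequence: sizeₙ = base × rⁿ.
10.0 × 1.576⁴ = 10.0 × 6.16914 ≈ 61.69

61.69pt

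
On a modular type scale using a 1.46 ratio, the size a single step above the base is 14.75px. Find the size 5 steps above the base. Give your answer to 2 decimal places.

14.75 × 1.46⁴ = 14.75 × 4.54372 ≈ 67.020

67.02px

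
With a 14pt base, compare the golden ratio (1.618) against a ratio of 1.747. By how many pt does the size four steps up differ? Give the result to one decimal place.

34.5pt

Golden ratio: 14.0 × 1.618⁴ = 95.949pt
At 1.747: 14.0 × 1.747⁴ = 130.407pt
Difference: 130.407 − 95.949 = 34.458pt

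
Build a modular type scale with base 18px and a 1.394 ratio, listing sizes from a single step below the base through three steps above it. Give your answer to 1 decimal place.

Step -1: 18.0 ÷ 1.394 = 12.9
Step 0: 18px
Step 1: 18.0 × 1.394 = 25.1
Step 2: 18.0 × 1.394² = 35.0
Step 3: 18.0 × 1.394³ = 48.8

12.9px, 18.0px, 25.1px, 35.0px, 48.8px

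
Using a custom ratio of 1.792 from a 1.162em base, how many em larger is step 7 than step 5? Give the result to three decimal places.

47.483em

Step 5: 1.162 × 1.792⁵ = 21.47317em
Step 7: 1.162 × 1.792⁷ = 68.95602em
Difference: 68.95602 − 21.47317 = 47.48285em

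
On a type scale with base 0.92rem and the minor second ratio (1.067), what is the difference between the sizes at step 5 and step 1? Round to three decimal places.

0.291rem

Step 1: 0.92 × 1.067 = 0.98164rem
Step 5: 0.92 × 1.067⁵ = 1.27236rem
Difference: 1.27236 − 0.98164 = 0.29072rem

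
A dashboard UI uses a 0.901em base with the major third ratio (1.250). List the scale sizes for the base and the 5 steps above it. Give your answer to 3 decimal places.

Step 0: 0.901em
Step 1: 0.901 × 1.250 = 1.126
Step 2: 0.901 × 1.250² = 1.408
Step 3: 0.901 × 1.250³ = 1.760
Step 4: 0.901 × 1.250⁴ = 2.200
Step 5: 0.901 × 1.250⁵ = 2.750

0.901em, 1.126em, 1.408em, 1.760em, 2.200em, 2.750em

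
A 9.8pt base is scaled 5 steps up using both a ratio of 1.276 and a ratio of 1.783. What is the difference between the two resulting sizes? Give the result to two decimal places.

At 1.276: 9.8 × 1.276⁵ = 33.1497pt
At 1.783: 9.8 × 1.783⁵ = 176.5968pt
Difference: 176.5968 − 33.1497 = 143.4471pt

143.45pt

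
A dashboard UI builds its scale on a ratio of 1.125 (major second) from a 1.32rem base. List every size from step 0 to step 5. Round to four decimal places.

1.3200rem, 1.4850rem, 1.6706rem, 1.8795rem, 2.1144rem, 2.3787rem

Step 0: 1.32rem
Step 1: 1.32 × 1.125 = 1.4850
Step 2: 1.32 × 1.125² = 1.6706
Step 3: 1.32 × 1.125³ = 1.8795
Step 4: 1.32 × 1.125⁴ = 2.1144
Step 5: 1.32 × 1.125⁵ = 2.3787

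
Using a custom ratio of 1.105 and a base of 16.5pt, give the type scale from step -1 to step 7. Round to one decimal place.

14.9pt, 16.5pt, 18.2pt, 20.1pt, 22.3pt, 24.6pt, 27.2pt, 30.0pt, 33.2pt

Step -1: 16.5 ÷ 1.105 = 14.9
Step 0: 16.5pt
Step 1: 16.5 × 1.105 = 18.2
Step 2: 16.5 × 1.105² = 20.1
Step 3: 16.5 × 1.105³ = 22.3
Step 4: 16.5 × 1.105⁴ = 24.6
Step 5: 16.5 × 1.105⁵ = 27.2
Step 6: 16.5 × 1.105⁶ = 30.0
Step 7: 16.5 × 1.105⁷ = 33.2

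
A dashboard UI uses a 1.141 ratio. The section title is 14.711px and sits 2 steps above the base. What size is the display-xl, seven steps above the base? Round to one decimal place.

The gap is 7 − (2) = 5 steps, so the factor is 1.141^5.
14.711 × 1.141⁵ = 14.711 × 1.93387 ≈ 28.449

28.4px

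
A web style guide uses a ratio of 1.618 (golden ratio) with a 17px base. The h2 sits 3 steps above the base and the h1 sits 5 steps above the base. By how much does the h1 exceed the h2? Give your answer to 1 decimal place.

116.5px

Step 3: 17.0 × 1.618³ = 72.009px
Step 5: 17.0 × 1.618⁵ = 188.513px
Difference: 188.513 − 72.009 = 116.504px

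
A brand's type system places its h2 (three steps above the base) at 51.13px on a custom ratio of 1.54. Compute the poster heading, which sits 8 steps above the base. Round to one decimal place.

442.9px

The gap is 8 − (3) = 5 steps, so the factor is 1.54^5.
51.13 × 1.54⁵ = 51.13 × 8.66171 ≈ 442.873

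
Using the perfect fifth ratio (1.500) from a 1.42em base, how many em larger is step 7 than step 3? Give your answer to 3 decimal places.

19.470em

Step 3: 1.42 × 1.500³ = 4.79250em
Step 7: 1.42 × 1.500⁷ = 24.26203em
Difference: 24.26203 − 4.79250 = 19.46953em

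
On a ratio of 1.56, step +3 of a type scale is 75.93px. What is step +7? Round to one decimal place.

449.7px

The gap is 7 − (3) = 4 steps, so the factor is 1.56^4.
75.93 × 1.56⁴ = 75.93 × 5.92241 ≈ 449.689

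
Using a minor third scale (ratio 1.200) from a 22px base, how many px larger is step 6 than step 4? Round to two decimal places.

20.07px

Step 4: 22.0 × 1.200⁴ = 45.6192px
Step 6: 22.0 × 1.200⁶ = 65.6916px
Difference: 65.6916 − 45.6192 = 20.0724px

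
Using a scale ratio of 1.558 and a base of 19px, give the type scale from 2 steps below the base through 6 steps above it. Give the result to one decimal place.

7.8px, 12.2px, 19.0px, 29.6px, 46.1px, 71.9px, 111.9px, 174.4px, 271.7px

Step -2: 19.0 ÷ 1.558² = 7.8
Step -1: 19.0 ÷ 1.558 = 12.2
Step 0: 19px
Step 1: 19.0 × 1.558 = 29.6
Step 2: 19.0 × 1.558² = 46.1
Step 3: 19.0 × 1.558³ = 71.9
Step 4: 19.0 × 1.558⁴ = 111.9
Step 5: 19.0 × 1.558⁵ = 174.4
Step 6: 19.0 × 1.558⁶ = 271.7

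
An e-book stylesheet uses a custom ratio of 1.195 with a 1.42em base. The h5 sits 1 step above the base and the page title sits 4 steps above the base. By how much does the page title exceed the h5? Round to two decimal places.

1.20em

Step 1: 1.42 × 1.195 = 1.6969em
Step 4: 1.42 × 1.195⁴ = 2.8957em
Difference: 2.8957 − 1.6969 = 1.1988em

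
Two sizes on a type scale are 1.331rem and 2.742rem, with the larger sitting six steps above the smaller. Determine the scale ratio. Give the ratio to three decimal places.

r⁶ = 2.742 / 1.331, so r = (2.742/1.331)^(1/6).
r = 2.0601^(1/6) ≈ 1.1280

1.128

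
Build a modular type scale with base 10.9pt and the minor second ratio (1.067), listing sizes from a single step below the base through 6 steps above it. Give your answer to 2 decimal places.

Step -1: 10.9 ÷ 1.067 = 10.22
Step 0: 10.9pt
Step 1: 10.9 × 1.067 = 11.63
Step 2: 10.9 × 1.067² = 12.41
Step 3: 10.9 × 1.067³ = 13.24
Step 4: 10.9 × 1.067⁴ = 14.13
Step 5: 10.9 × 1.067⁵ = 15.07
Step 6: 10.9 × 1.067⁶ = 16.08

10.22pt, 10.90pt, 11.63pt, 12.41pt, 13.24pt, 14.13pt, 15.07pt, 16.08pt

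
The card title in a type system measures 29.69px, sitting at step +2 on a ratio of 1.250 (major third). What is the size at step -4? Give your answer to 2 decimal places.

7.78px

Moving from step +2 to step -4 is 6 steps down, so divide by r⁶.
29.69 ÷ 1.250⁶ = 29.69 ÷ 3.81470 ≈ 7.783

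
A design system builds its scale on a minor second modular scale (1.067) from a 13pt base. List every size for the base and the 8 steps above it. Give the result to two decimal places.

Step 0: 13pt
Step 1: 13.0 × 1.067 = 13.87
Step 2: 13.0 × 1.067² = 14.80
Step 3: 13.0 × 1.067³ = 15.79
Step 4: 13.0 × 1.067⁴ = 16.85
Step 5: 13.0 × 1.067⁵ = 17.98
Step 6: 13.0 × 1.067⁶ = 19.18
Step 7: 13.0 × 1.067⁷ = 20.47
Step 8: 13.0 × 1.067⁸ = 21.84

13.00pt, 13.87pt, 14.80pt, 15.79pt, 16.85pt, 17.98pt, 19.18pt, 20.47pt, 21.84pt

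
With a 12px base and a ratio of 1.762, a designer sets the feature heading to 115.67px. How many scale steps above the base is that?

4

1.762ⁿ = 115.67 / 12 = 9.6392
n = ln(9.6392) / ln(1.762) = 2.2658 / 0.5664 ≈ 4.00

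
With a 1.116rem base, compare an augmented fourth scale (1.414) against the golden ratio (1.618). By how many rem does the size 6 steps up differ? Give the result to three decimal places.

Augmented fourth: 1.116 × 1.414⁶ = 8.91991rem
Golden ratio: 1.116 × 1.618⁶ = 20.02328rem
Difference: 20.02328 − 8.91991 = 11.10337rem

11.103rem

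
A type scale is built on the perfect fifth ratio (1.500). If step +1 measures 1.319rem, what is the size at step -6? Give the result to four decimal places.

1.319 ÷ 1.500⁷ = 1.319 ÷ 17.08594 ≈ 0.0772

0.0772rem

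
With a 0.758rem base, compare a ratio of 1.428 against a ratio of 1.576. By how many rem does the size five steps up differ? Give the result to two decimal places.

At 1.428: 0.758 × 1.428⁵ = 4.5010rem
At 1.576: 0.758 × 1.576⁵ = 7.3697rem
Difference: 7.3697 − 4.5010 = 2.8687rem

2.87rem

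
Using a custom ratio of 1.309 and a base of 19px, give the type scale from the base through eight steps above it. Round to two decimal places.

Step 0: 19px
Step 1: 19.0 × 1.309 = 24.87
Step 2: 19.0 × 1.309² = 32.56
Step 3: 19.0 × 1.309³ = 42.62
Step 4: 19.0 × 1.309⁴ = 55.78
Step 5: 19.0 × 1.309⁵ = 73.02
Step 6: 19.0 × 1.309⁶ = 95.59
Step 7: 19.0 × 1.309⁷ = 125.12
Step 8: 19.0 × 1.309⁸ = 163.78

19.00px, 24.87px, 32.56px, 42.62px, 55.78px, 73.02px, 95.59px, 125.12px, 163.78px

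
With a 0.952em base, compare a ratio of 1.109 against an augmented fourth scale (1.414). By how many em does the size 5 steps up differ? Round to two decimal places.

At 1.109: 0.952 × 1.109⁵ = 1.5970em
Augmented fourth: 0.952 × 1.414⁵ = 5.3813em
Difference: 5.3813 − 1.5970 = 3.7843em

3.78em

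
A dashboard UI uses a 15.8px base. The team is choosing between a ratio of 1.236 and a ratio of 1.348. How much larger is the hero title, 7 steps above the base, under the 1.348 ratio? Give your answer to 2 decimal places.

At 1.236: 15.8 × 1.236⁷ = 69.6284px
At 1.348: 15.8 × 1.348⁷ = 127.7869px
Difference: 127.7869 − 69.6284 = 58.1585px

58.16px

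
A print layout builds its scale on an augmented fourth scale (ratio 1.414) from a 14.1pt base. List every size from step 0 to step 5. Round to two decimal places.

Step 0: 14.1pt
Step 1: 14.1 × 1.414 = 19.94
Step 2: 14.1 × 1.414² = 28.19
Step 3: 14.1 × 1.414³ = 39.86
Step 4: 14.1 × 1.414⁴ = 56.37
Step 5: 14.1 × 1.414⁵ = 79.70

14.10pt, 19.94pt, 28.19pt, 39.86pt, 56.37pt, 79.70pt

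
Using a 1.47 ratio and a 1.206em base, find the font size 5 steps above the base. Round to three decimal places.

A modular type scale is a geometric sequence: sizeₙ = base × rⁿ.
1.206 × 1.47⁵ = 1.206 × 6.86415 ≈ 8.278

8.278em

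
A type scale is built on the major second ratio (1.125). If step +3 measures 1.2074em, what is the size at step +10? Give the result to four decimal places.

2.7537em

Moving from step +3 to step +10 is 7 steps up, so multiply by r⁷.
1.2074 × 1.125⁷ = 1.2074 × 2.28070 ≈ 2.7537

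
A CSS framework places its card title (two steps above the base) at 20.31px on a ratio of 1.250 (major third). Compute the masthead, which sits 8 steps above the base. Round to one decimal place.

20.31 × 1.250⁶ = 20.31 × 3.81470 ≈ 77.477

77.5px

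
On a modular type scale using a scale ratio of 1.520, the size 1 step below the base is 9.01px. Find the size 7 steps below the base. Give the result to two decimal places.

9.01 ÷ 1.520⁶ = 9.01 ÷ 12.33280 ≈ 0.731

0.73px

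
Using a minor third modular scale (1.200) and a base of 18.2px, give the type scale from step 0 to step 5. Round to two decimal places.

Step 0: 18.2px
Step 1: 18.2 × 1.200 = 21.84
Step 2: 18.2 × 1.200² = 26.21
Step 3: 18.2 × 1.200³ = 31.45
Step 4: 18.2 × 1.200⁴ = 37.74
Step 5: 18.2 × 1.200⁵ = 45.29

18.20px, 21.84px, 26.21px, 31.45px, 37.74px, 45.29px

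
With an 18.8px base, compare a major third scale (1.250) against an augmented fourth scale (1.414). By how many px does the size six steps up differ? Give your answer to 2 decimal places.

78.55px

Major third: 18.8 × 1.250⁶ = 71.7163px
Augmented fourth: 18.8 × 1.414⁶ = 150.2638px
Difference: 150.2638 − 71.7163 = 78.5475px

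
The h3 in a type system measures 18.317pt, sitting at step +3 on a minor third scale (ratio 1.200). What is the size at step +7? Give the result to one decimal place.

The gap is 7 − (3) = 4 steps, so the factor is 1.200^4.
18.317 × 1.200⁴ = 18.317 × 2.07360 ≈ 37.982

38.0pt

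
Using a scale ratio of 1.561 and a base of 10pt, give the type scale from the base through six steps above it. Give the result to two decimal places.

10.00pt, 15.61pt, 24.37pt, 38.04pt, 59.38pt, 92.69pt, 144.68pt

Step 0: 10pt
Step 1: 10.0 × 1.561 = 15.61
Step 2: 10.0 × 1.561² = 24.37
Step 3: 10.0 × 1.561³ = 38.04
Step 4: 10.0 × 1.561⁴ = 59.38
Step 5: 10.0 × 1.561⁵ = 92.69
Step 6: 10.0 × 1.561⁶ = 144.68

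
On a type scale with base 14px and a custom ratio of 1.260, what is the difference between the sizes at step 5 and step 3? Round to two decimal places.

Step 3: 14.0 × 1.260³ = 28.0053px
Step 5: 14.0 × 1.260⁵ = 44.4612px
Difference: 44.4612 − 28.0053 = 16.4559px

16.46px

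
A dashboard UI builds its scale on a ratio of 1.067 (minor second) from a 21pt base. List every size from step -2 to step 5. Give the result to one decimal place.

Step -2: 21.0 ÷ 1.067² = 18.4
Step -1: 21.0 ÷ 1.067 = 19.7
Step 0: 21pt
Step 1: 21.0 × 1.067 = 22.4
Step 2: 21.0 × 1.067² = 23.9
Step 3: 21.0 × 1.067³ = 25.5
Step 4: 21.0 × 1.067⁴ = 27.2
Step 5: 21.0 × 1.067⁵ = 29.0

18.4pt, 19.7pt, 21.0pt, 22.4pt, 23.9pt, 25.5pt, 27.2pt, 29.0pt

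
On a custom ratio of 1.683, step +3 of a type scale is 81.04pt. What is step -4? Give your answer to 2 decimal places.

The gap is -4 − (3) = -7 steps, so the factor is 1.683^-7.
81.04 ÷ 1.683⁷ = 81.04 ÷ 38.24625 ≈ 2.119

2.12pt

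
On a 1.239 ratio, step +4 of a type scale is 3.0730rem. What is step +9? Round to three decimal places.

8.973rem

The gap is 9 − (4) = 5 steps, so the factor is 1.239^5.
3.0730 × 1.239⁵ = 3.0730 × 2.91982 ≈ 8.973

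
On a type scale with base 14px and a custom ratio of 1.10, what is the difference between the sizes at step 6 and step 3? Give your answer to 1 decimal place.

6.2px

Step 3: 14.0 × 1.10³ = 18.634px
Step 6: 14.0 × 1.10⁶ = 24.802px
Difference: 24.802 − 18.634 = 6.168px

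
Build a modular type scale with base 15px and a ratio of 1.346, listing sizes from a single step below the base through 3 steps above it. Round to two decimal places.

Step -1: 15.0 ÷ 1.346 = 11.14
Step 0: 15px
Step 1: 15.0 × 1.346 = 20.19
Step 2: 15.0 × 1.346² = 27.18
Step 3: 15.0 × 1.346³ = 36.58

11.14px, 15.00px, 20.19px, 27.18px, 36.58px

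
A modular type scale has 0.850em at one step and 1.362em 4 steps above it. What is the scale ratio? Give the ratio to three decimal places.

1.125

r⁴ = 1.362 / 0.850, so r = (1.362/0.850)^(1/4).
r = 1.6024^(1/4) ≈ 1.1251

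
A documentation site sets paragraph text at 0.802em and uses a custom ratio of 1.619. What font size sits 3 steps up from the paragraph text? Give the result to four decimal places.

3.4034em

0.802 × 1.619³ = 0.802 × 4.24366 ≈ 3.4034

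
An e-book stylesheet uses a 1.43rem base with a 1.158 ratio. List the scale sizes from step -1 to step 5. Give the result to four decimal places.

Step -1: 1.43 ÷ 1.158 = 1.2349
Step 0: 1.43rem
Step 1: 1.43 × 1.158 = 1.6559
Step 2: 1.43 × 1.158² = 1.9176
Step 3: 1.43 × 1.158³ = 2.2206
Step 4: 1.43 × 1.158⁴ = 2.5714
Step 5: 1.43 × 1.158⁵ = 2.9777

1.2349rem, 1.4300rem, 1.6559rem, 1.9176rem, 2.2206rem, 2.5714rem, 2.9777rem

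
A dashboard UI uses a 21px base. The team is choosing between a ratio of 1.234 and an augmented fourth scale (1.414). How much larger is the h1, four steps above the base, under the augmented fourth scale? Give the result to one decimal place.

35.3px

At 1.234: 21.0 × 1.234⁴ = 48.695px
Augmented fourth: 21.0 × 1.414⁴ = 83.949px
Difference: 83.949 − 48.695 = 35.254px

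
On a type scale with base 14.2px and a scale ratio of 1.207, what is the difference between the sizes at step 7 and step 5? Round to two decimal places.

Step 5: 14.2 × 1.207⁵ = 36.3768px
Step 7: 14.2 × 1.207⁷ = 52.9955px
Difference: 52.9955 − 36.3768 = 16.6187px

16.62px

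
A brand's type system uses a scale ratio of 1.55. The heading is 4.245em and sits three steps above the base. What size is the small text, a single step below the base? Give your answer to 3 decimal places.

0.735em

4.245 ÷ 1.55⁴ = 4.245 ÷ 5.77201 ≈ 0.735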